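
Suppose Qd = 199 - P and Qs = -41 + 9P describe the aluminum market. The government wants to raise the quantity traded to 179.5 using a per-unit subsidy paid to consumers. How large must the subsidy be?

Required subsidy s = 5 per unit

At Q = 179.5, invert demand for the buyer price: Pb = (199 − 179.5)/1 = 19.5; invert supply for the seller price: Ps = (179.5 − (-41))/9 = 24.5.
The subsidy must fill the gap: s = Ps − Pb = 24.5 − 19.5 = 5.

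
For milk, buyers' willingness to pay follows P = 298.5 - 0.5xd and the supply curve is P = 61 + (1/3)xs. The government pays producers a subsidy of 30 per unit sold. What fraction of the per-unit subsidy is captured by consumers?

Pre-subsidy: 298.5 - 0.5x = 61 + (1/3)x gives x* = 285 and P* = 156.
With the subsidy, sellers receive Ps = Pb + 30 for each unit, where Pb is the price buyers pay.
On the curves, Pb = 298.5 - 0.5x and Ps = 61 + (1/3)x; the wedge Ps − Pb = 30 gives 61 + (1/3)x − (298.5 - 0.5x) = 30, so x' = 321.
Then Pb = 298.5 − 0.5·321 = 138 and Ps = 61 + (1/3)·321 = 168.
Buyers' price falls by P* − Pb = 156 − 138 = 18; sellers' price rises by Ps − P* = 168 − 156 = 12.
So consumers capture 18/30 = 0.6 of each unit of subsidy.

Consumer share = 0.6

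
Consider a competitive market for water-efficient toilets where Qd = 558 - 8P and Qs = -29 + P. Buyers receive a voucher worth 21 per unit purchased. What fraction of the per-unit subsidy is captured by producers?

Pre-subsidy: 558 - 8P = -29 + P gives P* = 587/9, Q* = 326/9.
With the rebate, buyers effectively pay Pb = Ps − 21, where Ps is the price sellers receive.
Demand in terms of Ps becomes Qd = 558 − 8(Ps − 21) = 726 - 8Ps. Setting this equal to supply: 726 - 8Ps = -29 + Ps, so Ps = 755/9.
Buyers pay Pb = 755/9 − 21 = 566/9; Q' = -29 + 1·(755/9) = 494/9.
Buyers' price falls by P* − Pb = 587/9 − 566/9 = 7/3; sellers' price rises by Ps − P* = 755/9 − 587/9 = 56/3.
So producers capture (56/3)/21 = 8/9 of each unit of subsidy.

Producer share = 8/9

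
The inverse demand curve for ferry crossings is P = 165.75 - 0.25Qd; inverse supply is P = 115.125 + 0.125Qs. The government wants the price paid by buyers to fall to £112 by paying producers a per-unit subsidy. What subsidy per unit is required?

Required subsidy s = £30 per unit

At a buyer price of 112, quantity demanded is 663 − 4·112 = 215.
Sellers supply 215 only when they receive Ps = 115.125 + 0.125·215 = 142.
s = Ps − Pb = 142 − 112 = 30.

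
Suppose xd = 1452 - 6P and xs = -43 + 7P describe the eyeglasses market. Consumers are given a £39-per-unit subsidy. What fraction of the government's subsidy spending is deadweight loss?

Pre-subsidy: 1452 - 6P = -43 + 7P gives P* = 115, x* = 762.
With the rebate, buyers effectively pay Pb = Ps − 39, where Ps is the price sellers receive.
Demand in terms of Ps becomes xd = 1452 − 6(Ps − 39) = 1686 - 6Ps. Setting this equal to supply: 1686 - 6Ps = -43 + 7Ps, so Ps = 133.
Buyers pay Pb = 133 − 39 = 94; x' = -43 + 7·133 = 888.
ΔCS = ½(762 + 888)(115 − 94) = 17325; ΔPS = ½(762 + 888)(133 − 115) = 14850.
Government spending = 39 × 888 = 34632.
DWL = ½ × 39 × (888 − 762) = 2457; fraction = 2457 / 34632 = 21/296.

DWL / government spending = 21/296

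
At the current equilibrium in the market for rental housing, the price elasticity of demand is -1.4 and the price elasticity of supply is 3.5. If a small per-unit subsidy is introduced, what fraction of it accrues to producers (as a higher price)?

Producer share = 2/7

For a small subsidy around the equilibrium, the benefit split depends on the relative slopes, which at a point are proportional to the elasticities.
Buyer share = εs/(εs + |εd|) = 3.5/(3.5 + 1.4) = 5/7; seller share = |εd|/(εs + |εd|) = 2/7.
So producers capture 2/7 of the subsidy.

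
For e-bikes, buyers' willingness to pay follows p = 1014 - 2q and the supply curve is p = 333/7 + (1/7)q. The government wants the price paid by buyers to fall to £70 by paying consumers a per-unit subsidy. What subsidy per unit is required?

Required subsidy s = £45 per unit

At a buyer price of 70, quantity demanded is 507 − 0.5·70 = 472.
Sellers supply 472 only when they receive ps = 333/7 + (1/7)·472 = 115.
s = ps − pb = 115 − 70 = 45.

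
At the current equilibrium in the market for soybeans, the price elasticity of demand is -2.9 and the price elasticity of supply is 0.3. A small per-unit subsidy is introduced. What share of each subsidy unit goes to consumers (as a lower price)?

Consumer share = 0.09375

For a small subsidy around the equilibrium, the benefit split depends on the relative slopes, which at a point are proportional to the elasticities.
Buyer share = εs/(εs + |εd|) = 0.3/(0.3 + 2.9) = 0.09375; seller share = |εd|/(εs + |εd|) = 0.90625.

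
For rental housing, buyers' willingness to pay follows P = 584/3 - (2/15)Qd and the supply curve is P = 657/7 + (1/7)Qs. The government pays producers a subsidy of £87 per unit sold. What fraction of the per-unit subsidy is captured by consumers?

Consumer share = 14/29

Pre-subsidy: 584/3 - (2/15)Q = 657/7 + (1/7)Q gives Q* = 365 and P* = 146.
With the subsidy, sellers receive Ps = Pb + 87 for each unit, where Pb is the price buyers pay.
On the curves, Pb = 584/3 - (2/15)Q and Ps = 657/7 + (1/7)Q; the wedge Ps − Pb = 87 gives 657/7 + (1/7)Q − (584/3 - (2/15)Q) = 87, so Q' = 680.
Then Pb = 584/3 − (2/15)·680 = 104 and Ps = 657/7 + (1/7)·680 = 191.
Buyers' price falls by P* − Pb = 146 − 104 = 42; sellers' price rises by Ps − P* = 191 − 146 = 45.
So consumers capture 42/87 = 14/29 of each unit of subsidy.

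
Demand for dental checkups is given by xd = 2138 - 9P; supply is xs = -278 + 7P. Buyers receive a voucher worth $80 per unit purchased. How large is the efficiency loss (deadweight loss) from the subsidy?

Deadweight loss = $12600

Pre-subsidy: 2138 - 9P = -278 + 7P gives P* = 151, x* = 779.
With the rebate, buyers effectively pay Pb = Ps − 80, where Ps is the price sellers receive.
Demand in terms of Ps becomes xd = 2138 − 9(Ps − 80) = 2858 - 9Ps. Setting this equal to supply: 2858 - 9Ps = -278 + 7Ps, so Ps = 196.
Buyers pay Pb = 196 − 80 = 116; x' = -278 + 7·196 = 1094.
The subsidy expands output by 1094 − 779 = 315 past the efficient level; on those units the gap between marginal cost and willingness to pay runs from 0 up to 80.
DWL = ½ × 80 × 315 = 12600.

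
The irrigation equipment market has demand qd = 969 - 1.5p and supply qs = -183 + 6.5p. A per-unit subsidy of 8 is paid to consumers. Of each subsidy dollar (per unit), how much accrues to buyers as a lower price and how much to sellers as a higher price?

Buyers gain 6.5 per unit; sellers gain 1.5 per unit

Pre-subsidy: 969 - 1.5p = -183 + 6.5p gives p* = 144, q* = 753.
With the rebate, buyers effectively pay pb = ps − 8, where ps is the price sellers receive.
Demand in terms of ps becomes qd = 969 − 1.5(ps − 8) = 981 - 1.5ps. Setting this equal to supply: 981 - 1.5ps = -183 + 6.5ps, so ps = 145.5.
Buyers pay pb = 145.5 − 8 = 137.5; q' = -183 + 6.5·145.5 = 762.75.
Buyers' price falls by p* − pb = 144 − 137.5 = 6.5; sellers' price rises by ps − p* = 145.5 − 144 = 1.5.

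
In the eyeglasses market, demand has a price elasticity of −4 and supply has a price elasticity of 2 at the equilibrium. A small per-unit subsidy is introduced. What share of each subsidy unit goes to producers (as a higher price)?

Producer share = 2/3

For a small subsidy around the equilibrium, the benefit split depends on the relative slopes, which at a point are proportional to the elasticities.
Buyer share = εs/(εs + |εd|) = 2/(2 + 4) = 1/3; seller share = |εd|/(εs + |εd|) = 2/3.
So producers capture 2/3 of the subsidy.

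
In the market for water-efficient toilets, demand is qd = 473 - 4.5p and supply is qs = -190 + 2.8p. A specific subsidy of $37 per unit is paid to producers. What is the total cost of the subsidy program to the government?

Pre-subsidy: 473 - 4.5p = -190 + 2.8p gives p* = 6630/73, q* = 4694/73.
With the subsidy, sellers receive ps = pb + 37 for each unit, where pb is the price buyers pay.
Supply in terms of pb becomes qs = -190 + 2.8(pb + 37) = -86.4 + 2.8pb. Setting this equal to demand: 473 - 4.5pb = -86.4 + 2.8pb, so pb = 5594/73.
Sellers receive ps = 5594/73 + 37 = 8295/73; q' = 473 − 4.5·(5594/73) = 9356/73.
Government outlay = subsidy × quantity = 37 × 9356/73 = 346172/73.

Government cost = 346172/73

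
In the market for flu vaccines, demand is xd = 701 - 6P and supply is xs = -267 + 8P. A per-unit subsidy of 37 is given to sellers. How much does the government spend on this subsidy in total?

Pre-subsidy: 701 - 6P = -267 + 8P gives P* = 484/7, x* = 2003/7.
With the subsidy, sellers receive Ps = Pb + 37 for each unit, where Pb is the price buyers pay.
Supply in terms of Pb becomes xs = -267 + 8(Pb + 37) = 29 + 8Pb. Setting this equal to demand: 701 - 6Pb = 29 + 8Pb, so Pb = 48.
Sellers receive Ps = 48 + 37 = 85; x' = 701 − 6·48 = 413.
Government outlay = subsidy × quantity = 37 × 413 = 15281.

Government cost = 15281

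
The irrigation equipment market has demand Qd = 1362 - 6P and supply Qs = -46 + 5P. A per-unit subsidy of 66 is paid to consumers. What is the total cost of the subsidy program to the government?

Pre-subsidy: 1362 - 6P = -46 + 5P gives P* = 128, Q* = 594.
With the rebate, buyers effectively pay Pb = Ps − 66, where Ps is the price sellers receive.
Demand in terms of Ps becomes Qd = 1362 − 6(Ps − 66) = 1758 - 6Ps. Setting this equal to supply: 1758 - 6Ps = -46 + 5Ps, so Ps = 164.
Buyers pay Pb = 164 − 66 = 98; Q' = -46 + 5·164 = 774.
Government outlay = subsidy × quantity = 66 × 774 = 51084.

Government cost = 51084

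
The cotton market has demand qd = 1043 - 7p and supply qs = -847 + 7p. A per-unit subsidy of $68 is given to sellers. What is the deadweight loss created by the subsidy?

Pre-subsidy: 1043 - 7p = -847 + 7p gives p* = 135, q* = 98.
With the subsidy, sellers receive ps = pb + 68 for each unit, where pb is the price buyers pay.
Supply in terms of pb becomes qs = -847 + 7(pb + 68) = -371 + 7pb. Setting this equal to demand: 1043 - 7pb = -371 + 7pb, so pb = 101.
Sellers receive ps = 101 + 68 = 169; q' = 1043 − 7·101 = 336.
The subsidy expands output by 336 − 98 = 238 past the efficient level; on those units the gap between marginal cost and willingness to pay runs from 0 up to 68.
DWL = ½ × 68 × 238 = 8092.

Deadweight loss = $8092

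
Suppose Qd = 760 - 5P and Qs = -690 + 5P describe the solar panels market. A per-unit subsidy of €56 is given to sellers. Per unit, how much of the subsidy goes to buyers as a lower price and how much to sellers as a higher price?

Buyers gain €28 per unit; sellers gain €28 per unit

Pre-subsidy: 760 - 5P = -690 + 5P gives P* = 145, Q* = 35.
With the subsidy, sellers receive Ps = Pb + 56 for each unit, where Pb is the price buyers pay.
Supply in terms of Pb becomes Qs = -690 + 5(Pb + 56) = -410 + 5Pb. Setting this equal to demand: 760 - 5Pb = -410 + 5Pb, so Pb = 117.
Sellers receive Ps = 117 + 56 = 173; Q' = 760 − 5·117 = 175.
Buyers' price falls by P* − Pb = 145 − 117 = 28; sellers' price rises by Ps − P* = 173 − 145 = 28.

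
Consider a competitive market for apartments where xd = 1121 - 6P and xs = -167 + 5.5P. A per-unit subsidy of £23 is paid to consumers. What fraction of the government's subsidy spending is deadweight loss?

DWL / government spending = 33/515

Pre-subsidy: 1121 - 6P = -167 + 5.5P gives P* = 112, x* = 449.
With the rebate, buyers effectively pay Pb = Ps − 23, where Ps is the price sellers receive.
Demand in terms of Ps becomes xd = 1121 − 6(Ps − 23) = 1259 - 6Ps. Setting this equal to supply: 1259 - 6Ps = -167 + 5.5Ps, so Ps = 124.
Buyers pay Pb = 124 − 23 = 101; x' = -167 + 5.5·124 = 515.
ΔCS = ½(449 + 515)(112 − 101) = 5302; ΔPS = ½(449 + 515)(124 − 112) = 5784.
Government spending = 23 × 515 = 11845.
DWL = ½ × 23 × (515 − 449) = 759; fraction = 759 / 11845 = 33/515.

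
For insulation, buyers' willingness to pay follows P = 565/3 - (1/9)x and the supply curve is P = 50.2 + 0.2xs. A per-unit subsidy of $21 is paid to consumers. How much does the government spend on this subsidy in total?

Pre-subsidy: 565/3 - (1/9)x = 50.2 + 0.2x gives x* = 444 and P* = 139.
With the rebate, buyers effectively pay Pb = Ps − 21, where Ps is the price sellers receive.
On the curves, Pb = 565/3 - (1/9)x and Ps = 50.2 + 0.2x; the wedge Ps − Pb = 21 gives 50.2 + 0.2x − (565/3 - (1/9)x) = 21, so x' = 511.5.
Then Pb = 565/3 − (1/9)·511.5 = 131.5 and Ps = 50.2 + 0.2·511.5 = 152.5.
Government outlay = subsidy × quantity = 21 × 511.5 = 10741.5.

Government cost = $10741.5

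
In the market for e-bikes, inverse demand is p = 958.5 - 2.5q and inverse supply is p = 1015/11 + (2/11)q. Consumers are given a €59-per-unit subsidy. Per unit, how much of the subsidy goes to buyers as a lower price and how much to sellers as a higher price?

Pre-subsidy: 958.5 - 2.5q = 1015/11 + (2/11)q gives q* = 323 and p* = 151.
With the rebate, buyers effectively pay pb = ps − 59, where ps is the price sellers receive.
On the curves, pb = 958.5 - 2.5q and ps = 1015/11 + (2/11)q; the wedge ps − pb = 59 gives 1015/11 + (2/11)q − (958.5 - 2.5q) = 59, so q' = 345.
Then pb = 958.5 − 2.5·345 = 96 and ps = 1015/11 + (2/11)·345 = 155.
Buyers' price falls by p* − pb = 151 − 96 = 55; sellers' price rises by ps − p* = 155 − 151 = 4.

Buyers gain €55 per unit; sellers gain €4 per unit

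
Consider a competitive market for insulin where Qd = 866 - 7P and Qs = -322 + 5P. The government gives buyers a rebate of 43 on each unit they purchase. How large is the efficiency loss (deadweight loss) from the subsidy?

Pre-subsidy: 866 - 7P = -322 + 5P gives P* = 99, Q* = 173.
With the rebate, buyers effectively pay Pb = Ps − 43, where Ps is the price sellers receive.
Demand in terms of Ps becomes Qd = 866 − 7(Ps − 43) = 1167 - 7Ps. Setting this equal to supply: 1167 - 7Ps = -322 + 5Ps, so Ps = 1489/12.
Buyers pay Pb = 1489/12 − 43 = 973/12; Q' = -322 + 5·(1489/12) = 3581/12.
The subsidy expands output by 3581/12 − 173 = 1505/12 past the efficient level; on those units the gap between marginal cost and willingness to pay runs from 0 up to 43.
DWL = ½ × 43 × 1505/12 = 64715/24.

Deadweight loss = 64715/24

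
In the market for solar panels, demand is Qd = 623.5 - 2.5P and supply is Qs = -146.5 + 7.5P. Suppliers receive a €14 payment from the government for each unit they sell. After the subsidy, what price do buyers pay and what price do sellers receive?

Pre-subsidy: 623.5 - 2.5P = -146.5 + 7.5P gives P* = 77, Q* = 431.
With the subsidy, sellers receive Ps = Pb + 14 for each unit, where Pb is the price buyers pay.
Supply in terms of Pb becomes Qs = -146.5 + 7.5(Pb + 14) = -41.5 + 7.5Pb. Setting this equal to demand: 623.5 - 2.5Pb = -41.5 + 7.5Pb, so Pb = 66.5.
Sellers receive Ps = 66.5 + 14 = 80.5; Q' = 623.5 − 2.5·66.5 = 457.25.

Buyers pay €66.5; sellers receive €80.5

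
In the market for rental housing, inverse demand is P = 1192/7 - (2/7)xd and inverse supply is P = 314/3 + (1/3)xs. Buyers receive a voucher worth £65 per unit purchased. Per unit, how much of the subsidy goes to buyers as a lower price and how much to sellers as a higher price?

Buyers gain £30 per unit; sellers gain £35 per unit

Pre-subsidy: 1192/7 - (2/7)x = 314/3 + (1/3)x gives x* = 106 and P* = 140.
With the rebate, buyers effectively pay Pb = Ps − 65, where Ps is the price sellers receive.
On the curves, Pb = 1192/7 - (2/7)x and Ps = 314/3 + (1/3)x; the wedge Ps − Pb = 65 gives 314/3 + (1/3)x − (1192/7 - (2/7)x) = 65, so x' = 211.
Then Pb = 1192/7 − (2/7)·211 = 110 and Ps = 314/3 + (1/3)·211 = 175.
Buyers' price falls by P* − Pb = 140 − 110 = 30; sellers' price rises by Ps − P* = 175 − 140 = 35.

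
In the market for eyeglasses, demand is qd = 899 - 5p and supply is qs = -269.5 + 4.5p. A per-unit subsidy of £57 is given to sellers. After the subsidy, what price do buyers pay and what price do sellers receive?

Pre-subsidy: 899 - 5p = -269.5 + 4.5p gives p* = 123, q* = 284.
With the subsidy, sellers receive ps = pb + 57 for each unit, where pb is the price buyers pay.
Supply in terms of pb becomes qs = -269.5 + 4.5(pb + 57) = -13 + 4.5pb. Setting this equal to demand: 899 - 5pb = -13 + 4.5pb, so pb = 96.
Sellers receive ps = 96 + 57 = 153; q' = 899 − 5·96 = 419.

Buyers pay £96; sellers receive £153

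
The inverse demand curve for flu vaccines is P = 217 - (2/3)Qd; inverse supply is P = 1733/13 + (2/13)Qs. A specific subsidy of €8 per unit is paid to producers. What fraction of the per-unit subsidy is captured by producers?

Pre-subsidy: 217 - (2/3)Q = 1733/13 + (2/13)Q gives Q* = 102 and P* = 149.
With the subsidy, sellers receive Ps = Pb + 8 for each unit, where Pb is the price buyers pay.
On the curves, Pb = 217 - (2/3)Q and Ps = 1733/13 + (2/13)Q; the wedge Ps − Pb = 8 gives 1733/13 + (2/13)Q − (217 - (2/3)Q) = 8, so Q' = 111.75.
Then Pb = 217 − (2/3)·111.75 = 142.5 and Ps = 1733/13 + (2/13)·111.75 = 150.5.
Buyers' price falls by P* − Pb = 149 − 142.5 = 6.5; sellers' price rises by Ps − P* = 150.5 − 149 = 1.5.
So producers capture 1.5/8 = 0.1875 of each unit of subsidy.

Producer share = 0.1875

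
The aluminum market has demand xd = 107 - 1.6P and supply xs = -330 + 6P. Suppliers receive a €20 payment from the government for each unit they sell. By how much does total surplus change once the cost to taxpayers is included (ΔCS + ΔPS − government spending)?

Pre-subsidy: 107 - 1.6P = -330 + 6P gives P* = 57.5, x* = 15.
With the subsidy, sellers receive Ps = Pb + 20 for each unit, where Pb is the price buyers pay.
Supply in terms of Pb becomes xs = -330 + 6(Pb + 20) = -210 + 6Pb. Setting this equal to demand: 107 - 1.6Pb = -210 + 6Pb, so Pb = 1585/38.
Sellers receive Ps = 1585/38 + 20 = 2345/38; x' = 107 − 1.6·(1585/38) = 765/19.
ΔCS = ½(15 + 765/19)(57.5 − 1585/38) = 157500/361; ΔPS = ½(15 + 765/19)(2345/38 − 57.5) = 42000/361.
Government spending = 20 × 765/19 = 15300/19.
Net change = 157500/361 + 42000/361 − 15300/19 = -4800/19. The loss equals the DWL triangle ½·20·480/19.

Net change in total surplus = -4800/19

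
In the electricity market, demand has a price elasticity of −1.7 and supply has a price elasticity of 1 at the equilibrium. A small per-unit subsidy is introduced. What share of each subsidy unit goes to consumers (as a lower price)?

For a small subsidy around the equilibrium, the benefit split depends on the relative slopes, which at a point are proportional to the elasticities.
Buyer share = εs/(εs + |εd|) = 1/(1 + 1.7) = 10/27; seller share = |εd|/(εs + |εd|) = 17/27.

Consumer share = 10/27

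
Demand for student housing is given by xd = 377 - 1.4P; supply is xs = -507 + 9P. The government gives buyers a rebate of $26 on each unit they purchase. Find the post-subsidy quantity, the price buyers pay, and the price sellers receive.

Pre-subsidy: 377 - 1.4P = -507 + 9P gives P* = 85, x* = 258.
With the rebate, buyers effectively pay Pb = Ps − 26, where Ps is the price sellers receive.
Demand in terms of Ps becomes xd = 377 − 1.4(Ps − 26) = 413.4 - 1.4Ps. Setting this equal to supply: 413.4 - 1.4Ps = -507 + 9Ps, so Ps = 88.5.
Buyers pay Pb = 88.5 − 26 = 62.5; x' = -507 + 9·88.5 = 289.5.

x' = 289.5; buyers pay $62.5; sellers receive $88.5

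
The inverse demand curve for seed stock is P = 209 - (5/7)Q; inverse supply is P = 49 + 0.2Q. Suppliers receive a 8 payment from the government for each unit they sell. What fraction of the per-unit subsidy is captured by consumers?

Pre-subsidy: 209 - (5/7)Q = 49 + 0.2Q gives Q* = 175 and P* = 84.
With the subsidy, sellers receive Ps = Pb + 8 for each unit, where Pb is the price buyers pay.
On the curves, Pb = 209 - (5/7)Q and Ps = 49 + 0.2Q; the wedge Ps − Pb = 8 gives 49 + 0.2Q − (209 - (5/7)Q) = 8, so Q' = 183.75.
Then Pb = 209 − (5/7)·183.75 = 77.75 and Ps = 49 + 0.2·183.75 = 85.75.
Buyers' price falls by P* − Pb = 84 − 77.75 = 6.25; sellers' price rises by Ps − P* = 85.75 − 84 = 1.75.
So consumers capture 6.25/8 = 0.78125 of each unit of subsidy.

Consumer share = 0.78125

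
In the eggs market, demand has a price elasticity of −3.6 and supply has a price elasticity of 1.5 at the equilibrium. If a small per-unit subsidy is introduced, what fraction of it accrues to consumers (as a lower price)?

For a small subsidy around the equilibrium, the benefit split depends on the relative slopes, which at a point are proportional to the elasticities.
Buyer share = εs/(εs + |εd|) = 1.5/(1.5 + 3.6) = 5/17; seller share = |εd|/(εs + |εd|) = 12/17.

Consumer share = 5/17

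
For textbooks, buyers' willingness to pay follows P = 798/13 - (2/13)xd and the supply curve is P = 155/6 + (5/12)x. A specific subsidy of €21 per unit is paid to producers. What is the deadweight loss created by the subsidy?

Deadweight loss = 34398/89

Pre-subsidy: 798/13 - (2/13)x = 155/6 + (5/12)x gives x* = 5546/89 and P* = 4610/89.
With the subsidy, sellers receive Ps = Pb + 21 for each unit, where Pb is the price buyers pay.
On the curves, Pb = 798/13 - (2/13)x and Ps = 155/6 + (5/12)x; the wedge Ps − Pb = 21 gives 155/6 + (5/12)x − (798/13 - (2/13)x) = 21, so x' = 8822/89.
Then Pb = 798/13 − (2/13)·(8822/89) = 4106/89 and Ps = 155/6 + (5/12)·(8822/89) = 5975/89.
The subsidy expands output by 8822/89 − 5546/89 = 3276/89 past the efficient level; on those units the gap between marginal cost and willingness to pay runs from 0 up to 21.
DWL = ½ × 21 × 3276/89 = 34398/89.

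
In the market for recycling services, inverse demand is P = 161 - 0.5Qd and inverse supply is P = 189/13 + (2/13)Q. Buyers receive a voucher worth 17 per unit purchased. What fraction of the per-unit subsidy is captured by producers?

Pre-subsidy: 161 - 0.5Q = 189/13 + (2/13)Q gives Q* = 224 and P* = 49.
With the rebate, buyers effectively pay Pb = Ps − 17, where Ps is the price sellers receive.
On the curves, Pb = 161 - 0.5Q and Ps = 189/13 + (2/13)Q; the wedge Ps − Pb = 17 gives 189/13 + (2/13)Q − (161 - 0.5Q) = 17, so Q' = 250.
Then Pb = 161 − 0.5·250 = 36 and Ps = 189/13 + (2/13)·250 = 53.
Buyers' price falls by P* − Pb = 49 − 36 = 13; sellers' price rises by Ps − P* = 53 − 49 = 4.
So producers capture 4/17 = 4/17 of each unit of subsidy.

Producer share = 4/17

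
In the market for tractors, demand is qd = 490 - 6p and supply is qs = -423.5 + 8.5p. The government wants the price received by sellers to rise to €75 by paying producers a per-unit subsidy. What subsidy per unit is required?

At a seller price of 75, quantity supplied is -423.5 + 8.5·75 = 214.
Buyers absorb 214 only when they pay pb with 490 − 6·pb = 214, i.e. pb = 46.
s = ps − pb = 75 − 46 = 29.

Required subsidy s = €29 per unit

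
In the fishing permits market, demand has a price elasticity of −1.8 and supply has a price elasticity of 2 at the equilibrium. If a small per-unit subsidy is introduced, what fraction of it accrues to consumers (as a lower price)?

Consumer share = 10/19

For a small subsidy around the equilibrium, the benefit split depends on the relative slopes, which at a point are proportional to the elasticities.
Buyer share = εs/(εs + |εd|) = 2/(2 + 1.8) = 10/19; seller share = |εd|/(εs + |εd|) = 9/19.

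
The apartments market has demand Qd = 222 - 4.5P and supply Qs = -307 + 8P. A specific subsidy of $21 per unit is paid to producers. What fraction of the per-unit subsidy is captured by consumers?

Pre-subsidy: 222 - 4.5P = -307 + 8P gives P* = 42.32, Q* = 31.56.
With the subsidy, sellers receive Ps = Pb + 21 for each unit, where Pb is the price buyers pay.
Supply in terms of Pb becomes Qs = -307 + 8(Pb + 21) = -139 + 8Pb. Setting this equal to demand: 222 - 4.5Pb = -139 + 8Pb, so Pb = 28.88.
Sellers receive Ps = 28.88 + 21 = 49.88; Q' = 222 − 4.5·28.88 = 92.04.
Buyers' price falls by P* − Pb = 42.32 − 28.88 = 13.44; sellers' price rises by Ps − P* = 49.88 − 42.32 = 7.56.
So consumers capture 13.44/21 = 0.64 of each unit of subsidy.

Consumer share = 0.64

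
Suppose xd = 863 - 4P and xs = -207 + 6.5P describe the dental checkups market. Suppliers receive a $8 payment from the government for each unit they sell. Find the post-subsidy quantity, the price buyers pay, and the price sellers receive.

x' = 9979/21; buyers pay 2036/21; sellers receive 2204/21

Pre-subsidy: 863 - 4P = -207 + 6.5P gives P* = 2140/21, x* = 9563/21.
With the subsidy, sellers receive Ps = Pb + 8 for each unit, where Pb is the price buyers pay.
Supply in terms of Pb becomes xs = -207 + 6.5(Pb + 8) = -155 + 6.5Pb. Setting this equal to demand: 863 - 4Pb = -155 + 6.5Pb, so Pb = 2036/21.
Sellers receive Ps = 2036/21 + 8 = 2204/21; x' = 863 − 4·(2036/21) = 9979/21.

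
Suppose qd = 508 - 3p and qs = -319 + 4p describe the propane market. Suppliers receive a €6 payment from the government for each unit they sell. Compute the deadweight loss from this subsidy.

Deadweight loss = 216/7

Pre-subsidy: 508 - 3p = -319 + 4p gives p* = 827/7, q* = 1075/7.
With the subsidy, sellers receive ps = pb + 6 for each unit, where pb is the price buyers pay.
Supply in terms of pb becomes qs = -319 + 4(pb + 6) = -295 + 4pb. Setting this equal to demand: 508 - 3pb = -295 + 4pb, so pb = 803/7.
Sellers receive ps = 803/7 + 6 = 845/7; q' = 508 − 3·(803/7) = 1147/7.
The subsidy expands output by 1147/7 − 1075/7 = 72/7 past the efficient level; on those units the gap between marginal cost and willingness to pay runs from 0 up to 6.
DWL = ½ × 6 × 72/7 = 216/7.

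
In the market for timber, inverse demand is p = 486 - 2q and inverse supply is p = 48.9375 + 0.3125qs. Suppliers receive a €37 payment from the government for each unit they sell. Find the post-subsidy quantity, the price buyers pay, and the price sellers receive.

q' = 205; buyers pay €76; sellers receive €113

Pre-subsidy: 486 - 2q = 48.9375 + 0.3125q gives q* = 189 and p* = 108.
With the subsidy, sellers receive ps = pb + 37 for each unit, where pb is the price buyers pay.
On the curves, pb = 486 - 2q and ps = 48.9375 + 0.3125q; the wedge ps − pb = 37 gives 48.9375 + 0.3125q − (486 - 2q) = 37, so q' = 205.
Then pb = 486 − 2·205 = 76 and ps = 48.9375 + 0.3125·205 = 113.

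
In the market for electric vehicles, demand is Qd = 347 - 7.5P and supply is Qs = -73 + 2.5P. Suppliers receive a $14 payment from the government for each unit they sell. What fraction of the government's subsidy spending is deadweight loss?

DWL / government spending = 105/466

Pre-subsidy: 347 - 7.5P = -73 + 2.5P gives P* = 42, Q* = 32.
With the subsidy, sellers receive Ps = Pb + 14 for each unit, where Pb is the price buyers pay.
Supply in terms of Pb becomes Qs = -73 + 2.5(Pb + 14) = -38 + 2.5Pb. Setting this equal to demand: 347 - 7.5Pb = -38 + 2.5Pb, so Pb = 38.5.
Sellers receive Ps = 38.5 + 14 = 52.5; Q' = 347 − 7.5·38.5 = 58.25.
ΔCS = ½(32 + 58.25)(42 − 38.5) = 157.9375; ΔPS = ½(32 + 58.25)(52.5 − 42) = 473.8125.
Government spending = 14 × 58.25 = 815.5.
DWL = ½ × 14 × (58.25 − 32) = 183.75; fraction = 183.75 / 815.5 = 105/466.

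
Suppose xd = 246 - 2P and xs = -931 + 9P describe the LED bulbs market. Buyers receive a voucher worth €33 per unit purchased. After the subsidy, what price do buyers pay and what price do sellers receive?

Pre-subsidy: 246 - 2P = -931 + 9P gives P* = 107, x* = 32.
With the rebate, buyers effectively pay Pb = Ps − 33, where Ps is the price sellers receive.
Demand in terms of Ps becomes xd = 246 − 2(Ps − 33) = 312 - 2Ps. Setting this equal to supply: 312 - 2Ps = -931 + 9Ps, so Ps = 113.
Buyers pay Pb = 113 − 33 = 80; x' = -931 + 9·113 = 86.

Buyers pay €80; sellers receive €113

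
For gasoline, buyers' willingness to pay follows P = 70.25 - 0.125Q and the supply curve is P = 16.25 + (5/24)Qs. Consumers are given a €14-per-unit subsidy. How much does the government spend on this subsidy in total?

Pre-subsidy: 70.25 - 0.125Q = 16.25 + (5/24)Q gives Q* = 162 and P* = 50.
With the rebate, buyers effectively pay Pb = Ps − 14, where Ps is the price sellers receive.
On the curves, Pb = 70.25 - 0.125Q and Ps = 16.25 + (5/24)Q; the wedge Ps − Pb = 14 gives 16.25 + (5/24)Q − (70.25 - 0.125Q) = 14, so Q' = 204.
Then Pb = 70.25 − 0.125·204 = 44.75 and Ps = 16.25 + (5/24)·204 = 58.75.
Government outlay = subsidy × quantity = 14 × 204 = 2856.

Government cost = €2856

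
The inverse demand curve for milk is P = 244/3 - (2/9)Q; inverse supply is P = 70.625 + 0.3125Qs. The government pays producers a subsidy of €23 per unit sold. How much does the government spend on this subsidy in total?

Pre-subsidy: 244/3 - (2/9)Q = 70.625 + 0.3125Q gives Q* = 1542/77 and P* = 5920/77.
With the subsidy, sellers receive Ps = Pb + 23 for each unit, where Pb is the price buyers pay.
On the curves, Pb = 244/3 - (2/9)Q and Ps = 70.625 + 0.3125Q; the wedge Ps − Pb = 23 gives 70.625 + 0.3125Q − (244/3 - (2/9)Q) = 23, so Q' = 4854/77.
Then Pb = 244/3 − (2/9)·(4854/77) = 5184/77 and Ps = 70.625 + 0.3125·(4854/77) = 6955/77.
Government outlay = subsidy × quantity = 23 × 4854/77 = 111642/77.

Government cost = 111642/77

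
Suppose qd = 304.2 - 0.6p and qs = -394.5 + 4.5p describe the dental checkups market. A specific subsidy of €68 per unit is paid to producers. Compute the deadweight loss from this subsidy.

Pre-subsidy: 304.2 - 0.6p = -394.5 + 4.5p gives p* = 137, q* = 222.
With the subsidy, sellers receive ps = pb + 68 for each unit, where pb is the price buyers pay.
Supply in terms of pb becomes qs = -394.5 + 4.5(pb + 68) = -88.5 + 4.5pb. Setting this equal to demand: 304.2 - 0.6pb = -88.5 + 4.5pb, so pb = 77.
Sellers receive ps = 77 + 68 = 145; q' = 304.2 − 0.6·77 = 258.
The subsidy expands output by 258 − 222 = 36 past the efficient level; on those units the gap between marginal cost and willingness to pay runs from 0 up to 68.
DWL = ½ × 68 × 36 = 1224.

Deadweight loss = €1224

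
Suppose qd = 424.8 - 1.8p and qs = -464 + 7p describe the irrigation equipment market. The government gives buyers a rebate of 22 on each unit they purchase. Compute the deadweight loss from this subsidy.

Deadweight loss = 346.5

Pre-subsidy: 424.8 - 1.8p = -464 + 7p gives p* = 101, q* = 243.
With the rebate, buyers effectively pay pb = ps − 22, where ps is the price sellers receive.
Demand in terms of ps becomes qd = 424.8 − 1.8(ps − 22) = 464.4 - 1.8ps. Setting this equal to supply: 464.4 - 1.8ps = -464 + 7ps, so ps = 105.5.
Buyers pay pb = 105.5 − 22 = 83.5; q' = -464 + 7·105.5 = 274.5.
The subsidy expands output by 274.5 − 243 = 31.5 past the efficient level; on those units the gap between marginal cost and willingness to pay runs from 0 up to 22.
DWL = ½ × 22 × 31.5 = 346.5.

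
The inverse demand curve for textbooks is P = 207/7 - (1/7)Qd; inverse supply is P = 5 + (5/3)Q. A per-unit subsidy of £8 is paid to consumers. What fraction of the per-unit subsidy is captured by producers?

Pre-subsidy: 207/7 - (1/7)Q = 5 + (5/3)Q gives Q* = 258/19 and P* = 525/19.
With the rebate, buyers effectively pay Pb = Ps − 8, where Ps is the price sellers receive.
On the curves, Pb = 207/7 - (1/7)Q and Ps = 5 + (5/3)Q; the wedge Ps − Pb = 8 gives 5 + (5/3)Q − (207/7 - (1/7)Q) = 8, so Q' = 18.
Then Pb = 207/7 − (1/7)·18 = 27 and Ps = 5 + (5/3)·18 = 35.
Buyers' price falls by P* − Pb = 525/19 − 27 = 12/19; sellers' price rises by Ps − P* = 35 − 525/19 = 140/19.
So producers capture (140/19)/8 = 35/38 of each unit of subsidy.

Producer share = 35/38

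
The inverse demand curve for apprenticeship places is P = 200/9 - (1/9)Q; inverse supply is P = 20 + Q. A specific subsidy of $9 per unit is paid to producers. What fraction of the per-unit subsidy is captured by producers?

Producer share = 0.9

Pre-subsidy: 200/9 - (1/9)Q = 20 + Q gives Q* = 2 and P* = 22.
With the subsidy, sellers receive Ps = Pb + 9 for each unit, where Pb is the price buyers pay.
On the curves, Pb = 200/9 - (1/9)Q and Ps = 20 + Q; the wedge Ps − Pb = 9 gives 20 + Q − (200/9 - (1/9)Q) = 9, so Q' = 10.1.
Then Pb = 200/9 − (1/9)·10.1 = 21.1 and Ps = 20 + 1·10.1 = 30.1.
Buyers' price falls by P* − Pb = 22 − 21.1 = 0.9; sellers' price rises by Ps − P* = 30.1 − 22 = 8.1.
So producers capture 8.1/9 = 0.9 of each unit of subsidy.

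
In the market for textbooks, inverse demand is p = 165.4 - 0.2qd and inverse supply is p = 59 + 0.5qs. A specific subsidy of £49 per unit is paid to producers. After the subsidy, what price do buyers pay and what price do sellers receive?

Buyers pay £121; sellers receive £170

Pre-subsidy: 165.4 - 0.2q = 59 + 0.5q gives q* = 152 and p* = 135.
With the subsidy, sellers receive ps = pb + 49 for each unit, where pb is the price buyers pay.
On the curves, pb = 165.4 - 0.2q and ps = 59 + 0.5q; the wedge ps − pb = 49 gives 59 + 0.5q − (165.4 - 0.2q) = 49, so q' = 222.
Then pb = 165.4 − 0.2·222 = 121 and ps = 59 + 0.5·222 = 170.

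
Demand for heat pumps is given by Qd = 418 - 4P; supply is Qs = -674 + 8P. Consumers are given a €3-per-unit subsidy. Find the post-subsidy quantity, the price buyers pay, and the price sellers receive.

Q' = 62; buyers pay €89; sellers receive €92

Pre-subsidy: 418 - 4P = -674 + 8P gives P* = 91, Q* = 54.
With the rebate, buyers effectively pay Pb = Ps − 3, where Ps is the price sellers receive.
Demand in terms of Ps becomes Qd = 418 − 4(Ps − 3) = 430 - 4Ps. Setting this equal to supply: 430 - 4Ps = -674 + 8Ps, so Ps = 92.
Buyers pay Pb = 92 − 3 = 89; Q' = -674 + 8·92 = 62.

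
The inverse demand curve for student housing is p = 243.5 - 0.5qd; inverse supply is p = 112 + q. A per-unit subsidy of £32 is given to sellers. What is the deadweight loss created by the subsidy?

Deadweight loss = 1024/3

Pre-subsidy: 243.5 - 0.5q = 112 + q gives q* = 263/3 and p* = 599/3.
With the subsidy, sellers receive ps = pb + 32 for each unit, where pb is the price buyers pay.
On the curves, pb = 243.5 - 0.5q and ps = 112 + q; the wedge ps − pb = 32 gives 112 + q − (243.5 - 0.5q) = 32, so q' = 109.
Then pb = 243.5 − 0.5·109 = 189 and ps = 112 + 1·109 = 221.
The subsidy expands output by 109 − 263/3 = 64/3 past the efficient level; on those units the gap between marginal cost and willingness to pay runs from 0 up to 32.
DWL = ½ × 32 × 64/3 = 1024/3.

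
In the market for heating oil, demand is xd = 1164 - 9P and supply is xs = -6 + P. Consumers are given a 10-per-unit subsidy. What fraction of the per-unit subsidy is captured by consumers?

Pre-subsidy: 1164 - 9P = -6 + P gives P* = 117, x* = 111.
With the rebate, buyers effectively pay Pb = Ps − 10, where Ps is the price sellers receive.
Demand in terms of Ps becomes xd = 1164 − 9(Ps − 10) = 1254 - 9Ps. Setting this equal to supply: 1254 - 9Ps = -6 + Ps, so Ps = 126.
Buyers pay Pb = 126 − 10 = 116; x' = -6 + 1·126 = 120.
Buyers' price falls by P* − Pb = 117 − 116 = 1; sellers' price rises by Ps − P* = 126 − 117 = 9.
So consumers capture 1/10 = 0.1 of each unit of subsidy.

Consumer share = 0.1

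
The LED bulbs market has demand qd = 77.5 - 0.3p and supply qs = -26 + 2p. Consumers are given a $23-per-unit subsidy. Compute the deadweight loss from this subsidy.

Pre-subsidy: 77.5 - 0.3p = -26 + 2p gives p* = 45, q* = 64.
With the rebate, buyers effectively pay pb = ps − 23, where ps is the price sellers receive.
Demand in terms of ps becomes qd = 77.5 − 0.3(ps − 23) = 84.4 - 0.3ps. Setting this equal to supply: 84.4 - 0.3ps = -26 + 2ps, so ps = 48.
Buyers pay pb = 48 − 23 = 25; q' = -26 + 2·48 = 70.
The subsidy expands output by 70 − 64 = 6 past the efficient level; on those units the gap between marginal cost and willingness to pay runs from 0 up to 23.
DWL = ½ × 23 × 6 = 69.

Deadweight loss = $69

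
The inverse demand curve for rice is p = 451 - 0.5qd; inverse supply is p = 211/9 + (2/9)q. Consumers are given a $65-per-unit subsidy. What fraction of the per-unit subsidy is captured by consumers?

Pre-subsidy: 451 - 0.5q = 211/9 + (2/9)q gives q* = 592 and p* = 155.
With the rebate, buyers effectively pay pb = ps − 65, where ps is the price sellers receive.
On the curves, pb = 451 - 0.5q and ps = 211/9 + (2/9)q; the wedge ps − pb = 65 gives 211/9 + (2/9)q − (451 - 0.5q) = 65, so q' = 682.
Then pb = 451 − 0.5·682 = 110 and ps = 211/9 + (2/9)·682 = 175.
Buyers' price falls by p* − pb = 155 − 110 = 45; sellers' price rises by ps − p* = 175 − 155 = 20.
So consumers capture 45/65 = 9/13 of each unit of subsidy.

Consumer share = 9/13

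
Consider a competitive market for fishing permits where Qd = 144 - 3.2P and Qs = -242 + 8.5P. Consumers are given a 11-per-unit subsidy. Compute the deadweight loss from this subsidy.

Pre-subsidy: 144 - 3.2P = -242 + 8.5P gives P* = 3860/117, Q* = 4496/117.
With the rebate, buyers effectively pay Pb = Ps − 11, where Ps is the price sellers receive.
Demand in terms of Ps becomes Qd = 144 − 3.2(Ps − 11) = 179.2 - 3.2Ps. Setting this equal to supply: 179.2 - 3.2Ps = -242 + 8.5Ps, so Ps = 36.
Buyers pay Pb = 36 − 11 = 25; Q' = -242 + 8.5·36 = 64.
The subsidy expands output by 64 − 4496/117 = 2992/117 past the efficient level; on those units the gap between marginal cost and willingness to pay runs from 0 up to 11.
DWL = ½ × 11 × 2992/117 = 16456/117.

Deadweight loss = 16456/117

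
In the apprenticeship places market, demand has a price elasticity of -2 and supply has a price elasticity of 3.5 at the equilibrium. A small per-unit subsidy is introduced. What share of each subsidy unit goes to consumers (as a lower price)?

For a small subsidy around the equilibrium, the benefit split depends on the relative slopes, which at a point are proportional to the elasticities.
Buyer share = εs/(εs + |εd|) = 3.5/(3.5 + 2) = 7/11; seller share = |εd|/(εs + |εd|) = 4/11.

Consumer share = 7/11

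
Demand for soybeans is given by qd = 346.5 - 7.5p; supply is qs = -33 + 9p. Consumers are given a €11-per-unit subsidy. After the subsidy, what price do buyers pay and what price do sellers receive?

Buyers pay €17; sellers receive €28

Pre-subsidy: 346.5 - 7.5p = -33 + 9p gives p* = 23, q* = 174.
With the rebate, buyers effectively pay pb = ps − 11, where ps is the price sellers receive.
Demand in terms of ps becomes qd = 346.5 − 7.5(ps − 11) = 429 - 7.5ps. Setting this equal to supply: 429 - 7.5ps = -33 + 9ps, so ps = 28.
Buyers pay pb = 28 − 11 = 17; q' = -33 + 9·28 = 219.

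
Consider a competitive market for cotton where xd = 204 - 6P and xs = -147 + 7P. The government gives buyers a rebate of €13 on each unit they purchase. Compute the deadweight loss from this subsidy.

Pre-subsidy: 204 - 6P = -147 + 7P gives P* = 27, x* = 42.
With the rebate, buyers effectively pay Pb = Ps − 13, where Ps is the price sellers receive.
Demand in terms of Ps becomes xd = 204 − 6(Ps − 13) = 282 - 6Ps. Setting this equal to supply: 282 - 6Ps = -147 + 7Ps, so Ps = 33.
Buyers pay Pb = 33 − 13 = 20; x' = -147 + 7·33 = 84.
The subsidy expands output by 84 − 42 = 42 past the efficient level; on those units the gap between marginal cost and willingness to pay runs from 0 up to 13.
DWL = ½ × 13 × 42 = 273.

Deadweight loss = €273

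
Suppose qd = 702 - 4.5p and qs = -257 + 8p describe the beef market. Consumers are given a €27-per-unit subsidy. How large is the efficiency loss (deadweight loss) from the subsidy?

Deadweight loss = €1049.76

Pre-subsidy: 702 - 4.5p = -257 + 8p gives p* = 76.72, q* = 356.76.
With the rebate, buyers effectively pay pb = ps − 27, where ps is the price sellers receive.
Demand in terms of ps becomes qd = 702 − 4.5(ps − 27) = 823.5 - 4.5ps. Setting this equal to supply: 823.5 - 4.5ps = -257 + 8ps, so ps = 86.44.
Buyers pay pb = 86.44 − 27 = 59.44; q' = -257 + 8·86.44 = 434.52.
The subsidy expands output by 434.52 − 356.76 = 77.76 past the efficient level; on those units the gap between marginal cost and willingness to pay runs from 0 up to 27.
DWL = ½ × 27 × 77.76 = 1049.76.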